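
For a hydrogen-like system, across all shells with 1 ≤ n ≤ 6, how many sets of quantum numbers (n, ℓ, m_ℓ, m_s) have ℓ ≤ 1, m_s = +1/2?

21

Count contributing orbitals for each principal shell:
n=1 → 1; n=2 → 4; n=3 → 4; n=4 → 4; n=5 → 4; n=6 → 4.
Orbitals: 1 + 4 + 4 + 4 + 4 + 4 = 21. With m_s fixed to +1/2 there is one state per orbital, so 21 states.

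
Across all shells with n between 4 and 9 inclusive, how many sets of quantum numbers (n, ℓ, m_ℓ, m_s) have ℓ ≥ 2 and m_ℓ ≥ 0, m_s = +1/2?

137

Go shell by shell, enumerating (ℓ, m_ℓ) with ℓ ≥ 2 and m_ℓ ≥ 0:
n=4 → 7; n=5 → 12; n=6 → 18; n=7 → 25; n=8 → 33; n=9 → 42.
Orbitals: 7 + 12 + 18 + 25 + 33 + 42 = 137. With m_s fixed to +1/2 there is one state per orbital, so 137 states.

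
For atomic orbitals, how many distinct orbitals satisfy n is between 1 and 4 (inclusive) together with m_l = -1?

6

For each n in the range, tally the orbitals obeying m_l = -1:
n=2 → 1; n=3 → 2; n=4 → 3.
Total orbitals: 1 + 2 + 3 = 6.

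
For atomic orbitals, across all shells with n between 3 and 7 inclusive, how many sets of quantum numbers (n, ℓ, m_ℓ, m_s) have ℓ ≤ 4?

200

Count contributing orbitals for each principal shell:
n=3 → 9; n=4 → 16; n=5 → 25; n=6 → 25; n=7 → 25.
Orbitals: 9 + 16 + 25 + 25 + 25 = 100. Including both spin states (m_s = ±1/2) gives 2 × 100 = 200 states.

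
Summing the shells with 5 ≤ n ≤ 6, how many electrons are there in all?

122

Shell n has n² orbitals: 5²=25 + 6²=36 = 61 orbitals.
Two spin states per orbital: 2 × 61 = 122 electrons.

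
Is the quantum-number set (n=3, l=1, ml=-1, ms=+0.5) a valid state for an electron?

n = 3 is a positive integer. l = 1 satisfies 0 ≤ l ≤ n−1 = 2. ml = -1 lies in the range −l … +l (here −1 … 1). ms = +1/2 is one of ±1/2.
All four constraints are satisfied.

Allowed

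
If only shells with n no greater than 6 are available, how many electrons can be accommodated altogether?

182

Total orbitals = 1² + 2² + 3² + 4² + 5² + 6² = 91. Doubling for spin gives 182 electrons.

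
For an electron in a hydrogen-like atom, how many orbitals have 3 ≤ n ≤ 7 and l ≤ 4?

Per-shell orbital counts meeting the constraint:
n=3 → 9; n=4 → 16; n=5 → 25; n=6 → 25; n=7 → 25.
Total orbitals: 9 + 16 + 25 + 25 + 25 = 100.

100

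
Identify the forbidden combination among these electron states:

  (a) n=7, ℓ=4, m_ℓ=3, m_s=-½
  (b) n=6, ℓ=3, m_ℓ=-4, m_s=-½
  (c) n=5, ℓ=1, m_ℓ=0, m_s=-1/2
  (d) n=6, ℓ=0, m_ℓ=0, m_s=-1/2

(b) has |m_ℓ| = 4 > ℓ = 3, violating −ℓ ≤ m_ℓ ≤ ℓ.
The remaining sets (a), (c), (d) satisfy all four rules.

(b)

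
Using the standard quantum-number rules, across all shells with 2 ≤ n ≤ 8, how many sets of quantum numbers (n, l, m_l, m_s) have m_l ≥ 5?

20

Per-shell orbital counts meeting the constraint:
n=6 → 1; n=7 → 3; n=8 → 6.
Orbitals: 1 + 3 + 6 = 10. Including both spin states (m_s = ±1/2) gives 2 × 10 = 20 states.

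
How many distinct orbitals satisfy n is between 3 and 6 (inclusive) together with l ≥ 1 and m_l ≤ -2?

20

Count contributing orbitals for each principal shell:
n=3 → 1; n=4 → 3; n=5 → 6; n=6 → 10.
Total orbitals: 1 + 3 + 6 + 10 = 20.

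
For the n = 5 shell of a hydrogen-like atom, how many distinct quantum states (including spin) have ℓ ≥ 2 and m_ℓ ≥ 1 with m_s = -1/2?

The n = 5 shell has ℓ = 0 through 4; check each.
Contributions: ℓ=2 → 2; ℓ=3 → 3; ℓ=4 → 4.
Orbitals: 2 + 3 + 4 = 9. With m_s fixed to a single value there is one state per orbital, giving 9 states.

9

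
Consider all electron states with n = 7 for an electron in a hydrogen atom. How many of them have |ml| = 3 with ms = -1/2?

8

The n = 7 shell has l = 0 through 6; check each.
Contributions: l=3 → 2; l=4 → 2; l=5 → 2; l=6 → 2.
Orbitals: 2 + 2 + 2 + 2 = 8. With ms fixed to a single value there is one state per orbital, giving 8 states.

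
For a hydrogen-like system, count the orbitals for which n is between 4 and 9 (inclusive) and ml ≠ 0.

Work shell by shell — for each n, count the (l, ml) pairs that satisfy ml ≠ 0:
n=4 → 12; n=5 → 20; n=6 → 30; n=7 → 42; n=8 → 56; n=9 → 72.
Total orbitals: 12 + 20 + 30 + 42 + 56 + 72 = 232.

232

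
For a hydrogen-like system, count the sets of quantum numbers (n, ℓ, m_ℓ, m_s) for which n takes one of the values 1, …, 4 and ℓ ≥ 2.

34

For each n in the range, tally the orbitals obeying ℓ ≥ 2:
n=3 → 5; n=4 → 12.
Orbitals: 5 + 12 = 17. Including both spin states (m_s = ±1/2) gives 2 × 17 = 34 states.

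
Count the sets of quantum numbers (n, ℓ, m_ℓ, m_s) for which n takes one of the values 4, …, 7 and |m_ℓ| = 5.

12

Count contributing orbitals for each principal shell:
n=6 → 2; n=7 → 4.
Orbitals: 2 + 4 = 6. Including both spin states (m_s = ±1/2) gives 2 × 6 = 12 states.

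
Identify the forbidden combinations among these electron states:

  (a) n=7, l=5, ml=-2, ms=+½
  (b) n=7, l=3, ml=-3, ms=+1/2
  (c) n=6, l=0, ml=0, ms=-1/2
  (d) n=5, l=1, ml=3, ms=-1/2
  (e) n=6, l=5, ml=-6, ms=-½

(d) has |ml| = 3 > l = 1, violating −l ≤ ml ≤ l.
(e) has |ml| = 6 > l = 5, violating −l ≤ ml ≤ l.
The remaining sets (a), (b), (c) satisfy all four rules.

(d) and (e)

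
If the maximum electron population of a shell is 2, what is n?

2n² = 2 ⇒ n² = 1 ⇒ n = 1.

n = 1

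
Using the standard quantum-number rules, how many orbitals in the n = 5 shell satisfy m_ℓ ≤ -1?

10

The n = 5 shell has ℓ = 0 through 4; check each.
Contributions: ℓ=1 → 1; ℓ=2 → 2; ℓ=3 → 3; ℓ=4 → 4.
Total orbitals: 1 + 2 + 3 + 4 = 10.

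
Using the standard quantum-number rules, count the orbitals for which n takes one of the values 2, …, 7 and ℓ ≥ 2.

Count contributing orbitals for each principal shell:
n=3 → 5; n=4 → 12; n=5 → 21; n=6 → 32; n=7 → 45.
Total orbitals: 5 + 12 + 21 + 32 + 45 = 115.

115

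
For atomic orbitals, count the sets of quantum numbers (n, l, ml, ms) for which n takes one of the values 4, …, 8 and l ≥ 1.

370

Per-shell orbital counts meeting the constraint:
n=4 → 15; n=5 → 24; n=6 → 35; n=7 → 48; n=8 → 63.
Orbitals: 15 + 24 + 35 + 48 + 63 = 185. Including both spin states (ms = ±1/2) gives 2 × 185 = 370 states.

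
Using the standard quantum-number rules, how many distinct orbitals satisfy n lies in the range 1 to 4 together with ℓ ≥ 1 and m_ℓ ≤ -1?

Go shell by shell, enumerating (ℓ, m_ℓ) with ℓ ≥ 1 and m_ℓ ≤ -1:
n=2 → 1; n=3 → 3; n=4 → 6.
Total orbitals: 1 + 3 + 6 = 10.

10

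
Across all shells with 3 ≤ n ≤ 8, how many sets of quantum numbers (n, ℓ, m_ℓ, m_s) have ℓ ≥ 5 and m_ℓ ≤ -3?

44

Per-shell orbital counts meeting the constraint:
n=6 → 3; n=7 → 7; n=8 → 12.
Orbitals: 3 + 7 + 12 = 22. Including both spin states (m_s = ±1/2) gives 2 × 22 = 44 states.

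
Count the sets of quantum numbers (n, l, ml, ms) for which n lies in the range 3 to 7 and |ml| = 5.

Per-shell orbital counts meeting the constraint:
n=6 → 2; n=7 → 4.
Orbitals: 2 + 4 = 6. Including both spin states (ms = ±1/2) gives 2 × 6 = 12 states.

12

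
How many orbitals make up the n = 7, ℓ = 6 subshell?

A subshell has 2ℓ+1 orbitals; with ℓ = 6, that's 13.

13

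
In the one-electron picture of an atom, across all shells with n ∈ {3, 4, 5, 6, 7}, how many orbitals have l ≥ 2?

Per-shell orbital counts meeting the constraint:
n=3 → 5; n=4 → 12; n=5 → 21; n=6 → 32; n=7 → 45.
Total orbitals: 5 + 12 + 21 + 32 + 45 = 115.

115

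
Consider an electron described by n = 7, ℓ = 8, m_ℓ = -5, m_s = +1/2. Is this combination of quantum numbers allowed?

The orbital quantum number must satisfy 0 ≤ ℓ ≤ n−1. With n = 7 the allowed ℓ values are 0, 1, 2, 3, 4, 5, 6, so ℓ = 8 is out of range.

No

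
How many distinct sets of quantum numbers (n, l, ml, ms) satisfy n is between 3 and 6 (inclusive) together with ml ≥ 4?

Count contributing orbitals for each principal shell:
n=5 → 1; n=6 → 3.
Orbitals: 1 + 3 = 4. Including both spin states (ms = ±1/2) gives 2 × 4 = 8 states.

8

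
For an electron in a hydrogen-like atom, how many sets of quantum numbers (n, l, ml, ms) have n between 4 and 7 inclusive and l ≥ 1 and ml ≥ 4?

20

For each n in the range, tally the orbitals obeying l ≥ 1 and ml ≥ 4:
n=5 → 1; n=6 → 3; n=7 → 6.
Orbitals: 1 + 3 + 6 = 10. Including both spin states (ms = ±1/2) gives 2 × 10 = 20 states.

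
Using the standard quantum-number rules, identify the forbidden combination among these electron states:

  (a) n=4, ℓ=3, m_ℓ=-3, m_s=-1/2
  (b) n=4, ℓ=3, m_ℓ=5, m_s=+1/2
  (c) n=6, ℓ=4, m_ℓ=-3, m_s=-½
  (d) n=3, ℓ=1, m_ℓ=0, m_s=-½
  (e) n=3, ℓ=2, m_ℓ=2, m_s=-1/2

(b)

(b) has |m_ℓ| = 5 > ℓ = 3, violating −ℓ ≤ m_ℓ ≤ ℓ.
The remaining sets (a), (c), (d), (e) satisfy all four rules.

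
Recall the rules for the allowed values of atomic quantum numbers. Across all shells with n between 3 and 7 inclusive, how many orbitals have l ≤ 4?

Per-shell orbital counts meeting the constraint:
n=3 → 9; n=4 → 16; n=5 → 25; n=6 → 25; n=7 → 25.
Total orbitals: 9 + 16 + 25 + 25 + 25 = 100.

100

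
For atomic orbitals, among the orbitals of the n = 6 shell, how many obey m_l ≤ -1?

15

Go through l = 0, …, 5 (the values permitted for n = 6).
Orbitals with m_l ≤ -1, by l: l=1 → 1; l=2 → 2; l=3 → 3; l=4 → 4; l=5 → 5.
Total orbitals: 1 + 2 + 3 + 4 + 5 = 15.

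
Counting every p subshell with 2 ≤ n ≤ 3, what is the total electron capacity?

12

A p subshell (l = 1) exists for every n ≥ 2, so shells n = 2, 3 each contribute one — 2 subshells.
Since each p subshell holds 2(2·1+1) = 6 electrons, the total is 2 × 6 = 12.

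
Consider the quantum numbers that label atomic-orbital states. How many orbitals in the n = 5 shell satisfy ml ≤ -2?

6

With n = 5 the allowed l are 0, 1, …, 4.
The (l, ml) pairs meeting ml ≤ -2 give: l=2 → 1; l=3 → 2; l=4 → 3.
Total orbitals: 1 + 2 + 3 = 6.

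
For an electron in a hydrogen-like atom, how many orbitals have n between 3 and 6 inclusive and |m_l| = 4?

Per-shell orbital counts meeting the constraint:
n=5 → 2; n=6 → 4.
Total orbitals: 2 + 4 = 6.

6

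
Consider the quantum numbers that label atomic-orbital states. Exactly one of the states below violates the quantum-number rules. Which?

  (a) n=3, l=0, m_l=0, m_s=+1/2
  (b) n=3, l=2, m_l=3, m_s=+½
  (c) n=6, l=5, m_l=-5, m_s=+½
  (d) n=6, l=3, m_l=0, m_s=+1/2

(b)

(b) has |m_l| = 3 > l = 2, violating −l ≤ m_l ≤ l.
The remaining sets (a), (c), (d) satisfy all four rules.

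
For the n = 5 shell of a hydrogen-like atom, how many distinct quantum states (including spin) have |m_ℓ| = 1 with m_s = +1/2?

8

For n = 5, ℓ ranges over 0 … 4.
Orbitals with |m_ℓ| = 1, by ℓ: ℓ=1 → 2; ℓ=2 → 2; ℓ=3 → 2; ℓ=4 → 2.
Orbitals: 2 + 2 + 2 + 2 = 8. With m_s fixed to a single value there is one state per orbital, giving 8 states.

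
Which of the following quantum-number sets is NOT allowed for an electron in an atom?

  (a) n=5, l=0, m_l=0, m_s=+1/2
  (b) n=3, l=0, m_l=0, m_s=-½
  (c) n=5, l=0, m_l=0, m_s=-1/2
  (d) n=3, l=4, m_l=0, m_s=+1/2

(d) has l = 4 ≥ n = 3, violating 0 ≤ l ≤ n−1.
The remaining sets (a), (b), (c) satisfy all four rules.

(d)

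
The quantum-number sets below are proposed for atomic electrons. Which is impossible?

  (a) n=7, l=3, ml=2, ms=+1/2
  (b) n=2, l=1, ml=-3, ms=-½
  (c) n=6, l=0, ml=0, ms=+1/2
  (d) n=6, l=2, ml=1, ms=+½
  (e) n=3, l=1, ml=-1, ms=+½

(b) has |ml| = 3 > l = 1, violating −l ≤ ml ≤ l.
The remaining sets (a), (c), (d), (e) satisfy all four rules.

(b)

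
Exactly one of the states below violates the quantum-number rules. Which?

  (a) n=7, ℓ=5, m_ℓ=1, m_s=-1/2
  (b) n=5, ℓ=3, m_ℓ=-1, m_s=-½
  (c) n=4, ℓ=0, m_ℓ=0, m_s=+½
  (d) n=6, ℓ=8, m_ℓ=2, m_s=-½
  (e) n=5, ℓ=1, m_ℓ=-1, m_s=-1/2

(d) has ℓ = 8 ≥ n = 6, violating 0 ≤ ℓ ≤ n−1.
The remaining sets (a), (b), (c), (e) satisfy all four rules.

(d)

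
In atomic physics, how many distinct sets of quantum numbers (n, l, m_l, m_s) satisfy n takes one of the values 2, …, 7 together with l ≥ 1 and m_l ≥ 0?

For each n in the range, tally the orbitals obeying l ≥ 1 and m_l ≥ 0:
n=2 → 2; n=3 → 5; n=4 → 9; n=5 → 14; n=6 → 20; n=7 → 27.
Orbitals: 2 + 5 + 9 + 14 + 20 + 27 = 77. Including both spin states (m_s = ±1/2) gives 2 × 77 = 154 states.

154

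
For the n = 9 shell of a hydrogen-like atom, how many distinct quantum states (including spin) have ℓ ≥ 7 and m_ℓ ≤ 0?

34

For n = 9, ℓ ranges over 0 … 8.
Orbitals with ℓ ≥ 7 and m_ℓ ≤ 0, by ℓ: ℓ=7 → 8; ℓ=8 → 9.
Orbitals: 8 + 9 = 17. Each orbital carries two spin states, so 17 × 2 = 34 states.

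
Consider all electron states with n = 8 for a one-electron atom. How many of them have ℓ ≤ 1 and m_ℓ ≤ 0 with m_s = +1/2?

3

With n = 8 the allowed ℓ are 0, 1, …, 7.
Orbitals with ℓ ≤ 1 and m_ℓ ≤ 0, by ℓ: ℓ=0 → 1; ℓ=1 → 2.
Orbitals: 1 + 2 = 3. With m_s fixed to a single value there is one state per orbital, giving 3 states.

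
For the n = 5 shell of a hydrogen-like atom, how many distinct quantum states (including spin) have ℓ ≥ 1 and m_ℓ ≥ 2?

12

With n = 5 the allowed ℓ are 0, 1, …, 4.
Orbitals with ℓ ≥ 1 and m_ℓ ≥ 2, by ℓ: ℓ=2 → 1; ℓ=3 → 2; ℓ=4 → 3.
Orbitals: 1 + 2 + 3 = 6. Each orbital carries two spin states, so 6 × 2 = 12 states.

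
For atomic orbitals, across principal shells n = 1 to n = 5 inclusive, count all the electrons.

Shell n has n² orbitals: 1²=1 + 2²=4 + 3²=9 + 4²=16 + 5²=25 = 55 orbitals.
Two spin states per orbital: 2 × 55 = 110 electrons.

110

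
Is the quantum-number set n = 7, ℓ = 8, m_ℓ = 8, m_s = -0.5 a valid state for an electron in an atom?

No

The orbital quantum number must satisfy 0 ≤ ℓ ≤ n−1. With n = 7 the allowed ℓ values are 0, 1, 2, 3, 4, 5, 6, so ℓ = 8 is out of range.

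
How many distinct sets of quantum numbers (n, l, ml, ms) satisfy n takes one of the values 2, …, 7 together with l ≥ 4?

Work shell by shell — for each n, count the (l, ml) pairs that satisfy l ≥ 4:
n=5 → 9; n=6 → 20; n=7 → 33.
Orbitals: 9 + 20 + 33 = 62. Including both spin states (ms = ±1/2) gives 2 × 62 = 124 states.

124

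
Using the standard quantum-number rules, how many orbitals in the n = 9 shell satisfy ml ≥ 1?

The n = 9 shell has l = 0 through 8; check each.
The (l, ml) pairs meeting ml ≥ 1 give: l=1 → 1; l=2 → 2; l=3 → 3; l=4 → 4; l=5 → 5; l=6 → 6; l=7 → 7; l=8 → 8.
Total orbitals: 1 + 2 + 3 + 4 + 5 + 6 + 7 + 8 = 36.

36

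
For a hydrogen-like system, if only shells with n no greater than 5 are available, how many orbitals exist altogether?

55

Total orbitals = 1² + 2² + 3² + 4² + 5² = 55.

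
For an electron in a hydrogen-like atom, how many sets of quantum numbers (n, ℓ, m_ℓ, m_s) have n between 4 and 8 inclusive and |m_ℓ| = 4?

40

Treat each shell separately and count matching orbitals:
n=5 → 2; n=6 → 4; n=7 → 6; n=8 → 8.
Orbitals: 2 + 4 + 6 + 8 = 20. Including both spin states (m_s = ±1/2) gives 2 × 20 = 40 states.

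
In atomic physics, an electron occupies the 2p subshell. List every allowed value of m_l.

-1, 0, 1

The 2p subshell has l = 1, and m_l takes every integer from −l to +l. With l = 1 that gives the 3 values -1, 0, 1.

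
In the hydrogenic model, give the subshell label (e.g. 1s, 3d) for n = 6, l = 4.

6g

l = 4 corresponds to the letter 'g', so the subshell is 6g.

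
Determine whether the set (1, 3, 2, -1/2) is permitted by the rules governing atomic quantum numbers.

The orbital quantum number must satisfy 0 ≤ ℓ ≤ n−1. With n = 1 the allowed ℓ values are 0, so ℓ = 3 is out of range.

Invalid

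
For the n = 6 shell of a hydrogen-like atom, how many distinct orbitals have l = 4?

With n = 6 the allowed l are 0, 1, …, 5.
The (l, ml) pairs meeting l = 4 give: l=4 → 9.
Total orbitals: 9.

9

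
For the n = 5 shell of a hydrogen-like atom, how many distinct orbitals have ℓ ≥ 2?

The n = 5 shell has ℓ = 0 through 4; check each.
Orbitals with ℓ ≥ 2, by ℓ: ℓ=2 → 5; ℓ=3 → 7; ℓ=4 → 9.
Total orbitals: 5 + 7 + 9 = 21.

21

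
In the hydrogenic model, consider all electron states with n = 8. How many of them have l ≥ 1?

With n = 8 the allowed l are 0, 1, …, 7.
Contributions: l=1 → 3; l=2 → 5; l=3 → 7; l=4 → 9; l=5 → 11; l=6 → 13; l=7 → 15.
Orbitals: 3 + 5 + 7 + 9 + 11 + 13 + 15 = 63. Each orbital carries two spin states, so 63 × 2 = 126 states.

126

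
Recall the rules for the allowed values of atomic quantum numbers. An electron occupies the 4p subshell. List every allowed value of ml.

-1, 0, 1

The 4p subshell has l = 1, and ml takes every integer from −l to +l. With l = 1 that gives the 3 values -1, 0, 1.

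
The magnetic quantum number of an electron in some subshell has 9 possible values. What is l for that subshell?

ml ranges over 2l+1 integers, so 2l+1 = 9 ⇒ l = 4.

l = 4 (g)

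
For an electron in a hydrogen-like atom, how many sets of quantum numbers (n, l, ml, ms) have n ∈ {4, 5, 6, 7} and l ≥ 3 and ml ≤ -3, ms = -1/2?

20

For each n in the range, tally the orbitals obeying l ≥ 3 and ml ≤ -3:
n=4 → 1; n=5 → 3; n=6 → 6; n=7 → 10.
Orbitals: 1 + 3 + 6 + 10 = 20. With ms fixed to -1/2 there is one state per orbital, so 20 states.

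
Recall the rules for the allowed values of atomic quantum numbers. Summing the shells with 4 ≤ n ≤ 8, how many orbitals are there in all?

Shell n has n² orbitals: 4²=16 + 5²=25 + 6²=36 + 7²=49 + 8²=64 = 190 orbitals.

190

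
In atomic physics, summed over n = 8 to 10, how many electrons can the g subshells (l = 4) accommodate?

54

A g subshell (l = 4) exists for every n ≥ 5, so shells n = 8, 9, 10 each contribute one — 3 subshells.
Since each g subshell holds 2(2·4+1) = 18 electrons, the total is 3 × 18 = 54.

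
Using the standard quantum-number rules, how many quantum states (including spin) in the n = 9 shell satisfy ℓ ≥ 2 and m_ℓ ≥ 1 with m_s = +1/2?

Per ℓ-value: ℓ=2 → 2; ℓ=3 → 3; ℓ=4 → 4; ℓ=5 → 5; ℓ=6 → 6; ℓ=7 → 7; ℓ=8 → 8.
Orbitals: 2 + 3 + 4 + 5 + 6 + 7 + 8 = 35. With m_s fixed to a single value there is one state per orbital, giving 35 states.

35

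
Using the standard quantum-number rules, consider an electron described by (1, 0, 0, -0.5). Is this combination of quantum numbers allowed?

Yes

n = 1 is a positive integer. l = 0 satisfies 0 ≤ l ≤ n−1 = 0. ml = 0 lies in the range −l … +l (here 0). ms = -1/2 is one of ±1/2.
All four constraints are satisfied.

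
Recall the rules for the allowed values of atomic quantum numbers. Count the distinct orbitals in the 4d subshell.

5

A subshell has 2ℓ+1 orbitals; with ℓ = 2, that's 5.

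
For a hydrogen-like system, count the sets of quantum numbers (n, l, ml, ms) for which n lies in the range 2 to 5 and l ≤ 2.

62

For each n in the range, tally the orbitals obeying l ≤ 2:
n=2 → 4; n=3 → 9; n=4 → 9; n=5 → 9.
Orbitals: 4 + 9 + 9 + 9 = 31. Including both spin states (ms = ±1/2) gives 2 × 31 = 62 states.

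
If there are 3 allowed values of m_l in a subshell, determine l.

m_l ranges over 2l+1 integers, so 2l+1 = 3 ⇒ l = 1.

l = 1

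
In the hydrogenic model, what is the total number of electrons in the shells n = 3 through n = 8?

Shell n has n² orbitals: 3²=9 + 4²=16 + 5²=25 + 6²=36 + 7²=49 + 8²=64 = 199 orbitals.
Two spin states per orbital: 2 × 199 = 398 electrons.

398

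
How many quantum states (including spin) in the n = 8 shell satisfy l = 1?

With n = 8 the allowed l are 0, 1, …, 7.
Orbitals with l = 1, by l: l=1 → 3.
Orbitals: 3. Each orbital carries two spin states, so 3 × 2 = 6 states.

6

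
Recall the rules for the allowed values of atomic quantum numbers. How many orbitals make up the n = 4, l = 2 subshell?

A subshell has 2l+1 orbitals; with l = 2, that's 5.

5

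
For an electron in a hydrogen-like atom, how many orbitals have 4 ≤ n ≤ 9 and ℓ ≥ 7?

Treat each shell separately and count matching orbitals:
n=8 → 15; n=9 → 32.
Total orbitals: 15 + 32 = 47.

47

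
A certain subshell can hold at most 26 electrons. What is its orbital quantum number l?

l = 6 (i)

2(2l+1) = 26 ⇒ 2l+1 = 13 ⇒ l = 6.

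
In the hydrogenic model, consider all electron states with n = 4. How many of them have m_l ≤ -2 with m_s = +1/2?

With n = 4 the allowed l are 0, 1, …, 3.
The (l, m_l) pairs meeting m_l ≤ -2 give: l=2 → 1; l=3 → 2.
Orbitals: 1 + 2 = 3. With m_s fixed to a single value there is one state per orbital, giving 3 states.

3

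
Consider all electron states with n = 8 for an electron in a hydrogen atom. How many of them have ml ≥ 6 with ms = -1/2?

3

The (l, ml) pairs meeting ml ≥ 6 give: l=6 → 1; l=7 → 2.
Orbitals: 1 + 2 = 3. With ms fixed to a single value there is one state per orbital, giving 3 states.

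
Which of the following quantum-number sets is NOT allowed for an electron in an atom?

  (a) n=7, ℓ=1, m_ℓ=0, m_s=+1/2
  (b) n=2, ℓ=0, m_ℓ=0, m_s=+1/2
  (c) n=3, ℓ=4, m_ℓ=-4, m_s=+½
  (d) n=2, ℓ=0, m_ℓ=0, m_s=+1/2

(c) has ℓ = 4 ≥ n = 3, violating 0 ≤ ℓ ≤ n−1.
The remaining sets (a), (b), (d) satisfy all four rules.

(c)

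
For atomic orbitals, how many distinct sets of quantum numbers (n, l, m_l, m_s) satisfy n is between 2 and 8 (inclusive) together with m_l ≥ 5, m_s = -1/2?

Count contributing orbitals for each principal shell:
n=6 → 1; n=7 → 3; n=8 → 6.
Orbitals: 1 + 3 + 6 = 10. With m_s fixed to -1/2 there is one state per orbital, so 10 states.

10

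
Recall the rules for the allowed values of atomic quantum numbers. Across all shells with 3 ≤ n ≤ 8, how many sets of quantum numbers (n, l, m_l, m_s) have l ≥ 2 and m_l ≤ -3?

Treat each shell separately and count matching orbitals:
n=4 → 1; n=5 → 3; n=6 → 6; n=7 → 10; n=8 → 15.
Orbitals: 1 + 3 + 6 + 10 + 15 = 35. Including both spin states (m_s = ±1/2) gives 2 × 35 = 70 states.

70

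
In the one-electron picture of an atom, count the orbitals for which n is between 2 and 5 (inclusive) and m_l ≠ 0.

40

Go shell by shell, enumerating (l, m_l) with m_l ≠ 0:
n=2 → 2; n=3 → 6; n=4 → 12; n=5 → 20.
Total orbitals: 2 + 6 + 12 + 20 = 40.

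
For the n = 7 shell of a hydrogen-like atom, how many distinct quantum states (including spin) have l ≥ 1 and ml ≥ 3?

20

Go through l = 0, …, 6 (the values permitted for n = 7).
Per l-value: l=3 → 1; l=4 → 2; l=5 → 3; l=6 → 4.
Orbitals: 1 + 2 + 3 + 4 = 10. Each orbital carries two spin states, so 10 × 2 = 20 states.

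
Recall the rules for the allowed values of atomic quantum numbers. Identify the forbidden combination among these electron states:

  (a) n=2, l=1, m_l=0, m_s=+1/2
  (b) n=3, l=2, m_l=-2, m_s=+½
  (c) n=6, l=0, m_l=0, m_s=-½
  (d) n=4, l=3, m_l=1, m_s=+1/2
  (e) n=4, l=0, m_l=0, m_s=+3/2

(e)

(e) has m_s = +3/2, but an electron's spin must be ±1/2.
The remaining sets (a), (b), (c), (d) satisfy all four rules.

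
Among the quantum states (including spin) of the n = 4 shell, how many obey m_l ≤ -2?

6

With n = 4 the allowed l are 0, 1, …, 3.
Contributions: l=2 → 1; l=3 → 2.
Orbitals: 1 + 2 = 3. Each orbital carries two spin states, so 3 × 2 = 6 states.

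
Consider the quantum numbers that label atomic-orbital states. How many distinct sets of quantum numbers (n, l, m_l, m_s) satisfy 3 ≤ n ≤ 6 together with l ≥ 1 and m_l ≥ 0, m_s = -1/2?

48

Count contributing orbitals for each principal shell:
n=3 → 5; n=4 → 9; n=5 → 14; n=6 → 20.
Orbitals: 5 + 9 + 14 + 20 = 48. With m_s fixed to -1/2 there is one state per orbital, so 48 states.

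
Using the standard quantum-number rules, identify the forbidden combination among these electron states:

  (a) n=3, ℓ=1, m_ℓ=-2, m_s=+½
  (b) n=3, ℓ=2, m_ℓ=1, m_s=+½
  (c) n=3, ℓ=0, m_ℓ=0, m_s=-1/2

(a)

(a) has |m_ℓ| = 2 > ℓ = 1, violating −ℓ ≤ m_ℓ ≤ ℓ.
The remaining sets (b), (c) satisfy all four rules.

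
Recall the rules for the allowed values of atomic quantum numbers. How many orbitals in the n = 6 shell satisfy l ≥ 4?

20

With n = 6 the allowed l are 0, 1, …, 5.
The (l, ml) pairs meeting l ≥ 4 give: l=4 → 9; l=5 → 11.
Total orbitals: 9 + 11 = 20.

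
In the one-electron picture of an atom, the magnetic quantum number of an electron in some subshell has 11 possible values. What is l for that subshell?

ml ranges over 2l+1 integers, so 2l+1 = 11 ⇒ l = 5.

l = 5 (h)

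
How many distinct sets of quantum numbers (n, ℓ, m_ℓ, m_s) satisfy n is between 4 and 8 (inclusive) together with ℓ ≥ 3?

290

Go shell by shell, enumerating (ℓ, m_ℓ) with ℓ ≥ 3:
n=4 → 7; n=5 → 16; n=6 → 27; n=7 → 40; n=8 → 55.
Orbitals: 7 + 16 + 27 + 40 + 55 = 145. Including both spin states (m_s = ±1/2) gives 2 × 145 = 290 states.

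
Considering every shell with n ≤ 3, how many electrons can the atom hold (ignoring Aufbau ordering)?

Total orbitals = 1² + 2² + 3² = 14. Doubling for spin gives 28 electrons.

28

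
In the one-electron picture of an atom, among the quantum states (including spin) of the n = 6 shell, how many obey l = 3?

Orbitals with l = 3, by l: l=3 → 7.
Orbitals: 7. Each orbital carries two spin states, so 7 × 2 = 14 states.

14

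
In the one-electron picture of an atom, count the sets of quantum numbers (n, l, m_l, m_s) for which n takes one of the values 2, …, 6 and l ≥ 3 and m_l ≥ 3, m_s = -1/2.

10

Count contributing orbitals for each principal shell:
n=4 → 1; n=5 → 3; n=6 → 6.
Orbitals: 1 + 3 + 6 = 10. With m_s fixed to -1/2 there is one state per orbital, so 10 states.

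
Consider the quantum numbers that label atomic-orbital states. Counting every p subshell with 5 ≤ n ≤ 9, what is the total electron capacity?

30

A p subshell (ℓ = 1) exists for every n ≥ 2, so shells n = 5, 6, 7, 8, 9 each contribute one — 5 subshells.
Since each p subshell holds 2(2·1+1) = 6 electrons, the total is 5 × 6 = 30.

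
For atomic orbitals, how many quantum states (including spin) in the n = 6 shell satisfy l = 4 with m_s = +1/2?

Per l-value: l=4 → 9.
Orbitals: 9. With m_s fixed to a single value there is one state per orbital, giving 9 states.

9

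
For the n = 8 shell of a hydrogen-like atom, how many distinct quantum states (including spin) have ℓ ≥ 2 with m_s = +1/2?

For n = 8, ℓ ranges over 0 … 7.
Contributions: ℓ=2 → 5; ℓ=3 → 7; ℓ=4 → 9; ℓ=5 → 11; ℓ=6 → 13; ℓ=7 → 15.
Orbitals: 5 + 7 + 9 + 11 + 13 + 15 = 60. With m_s fixed to a single value there is one state per orbital, giving 60 states.

60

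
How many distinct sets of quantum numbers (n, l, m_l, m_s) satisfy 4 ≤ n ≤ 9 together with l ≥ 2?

494

Work shell by shell — for each n, count the (l, m_l) pairs that satisfy l ≥ 2:
n=4 → 12; n=5 → 21; n=6 → 32; n=7 → 45; n=8 → 60; n=9 → 77.
Orbitals: 12 + 21 + 32 + 45 + 60 + 77 = 247. Including both spin states (m_s = ±1/2) gives 2 × 247 = 494 states.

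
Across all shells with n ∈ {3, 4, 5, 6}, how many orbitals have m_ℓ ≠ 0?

68

Count contributing orbitals for each principal shell:
n=3 → 6; n=4 → 12; n=5 → 20; n=6 → 30.
Total orbitals: 6 + 12 + 20 + 30 = 68.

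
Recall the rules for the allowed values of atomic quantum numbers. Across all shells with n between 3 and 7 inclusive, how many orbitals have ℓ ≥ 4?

62

Count contributing orbitals for each principal shell:
n=5 → 9; n=6 → 20; n=7 → 33.
Total orbitals: 9 + 20 + 33 = 62.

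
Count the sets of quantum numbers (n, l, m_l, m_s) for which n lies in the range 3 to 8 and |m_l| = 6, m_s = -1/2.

Work shell by shell — for each n, count the (l, m_l) pairs that satisfy |m_l| = 6:
n=7 → 2; n=8 → 4.
Orbitals: 2 + 4 = 6. With m_s fixed to -1/2 there is one state per orbital, so 6 states.

6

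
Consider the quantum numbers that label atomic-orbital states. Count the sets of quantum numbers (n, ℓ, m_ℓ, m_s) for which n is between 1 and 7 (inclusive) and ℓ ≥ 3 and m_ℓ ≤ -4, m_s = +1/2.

Count contributing orbitals for each principal shell:
n=5 → 1; n=6 → 3; n=7 → 6.
Orbitals: 1 + 3 + 6 = 10. With m_s fixed to +1/2 there is one state per orbital, so 10 states.

10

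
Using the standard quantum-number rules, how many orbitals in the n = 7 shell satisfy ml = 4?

3

The n = 7 shell has l = 0 through 6; check each.
Orbitals with ml = 4, by l: l=4 → 1; l=5 → 1; l=6 → 1.
Total orbitals: 1 + 1 + 1 = 3.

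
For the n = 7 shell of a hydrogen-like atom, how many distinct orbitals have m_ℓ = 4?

3

With n = 7 the allowed ℓ are 0, 1, …, 6.
Contributions: ℓ=4 → 1; ℓ=5 → 1; ℓ=6 → 1.
Total orbitals: 1 + 1 + 1 = 3.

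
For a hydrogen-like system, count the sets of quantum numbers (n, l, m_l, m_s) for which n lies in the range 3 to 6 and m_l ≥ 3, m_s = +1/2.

Work shell by shell — for each n, count the (l, m_l) pairs that satisfy m_l ≥ 3:
n=4 → 1; n=5 → 3; n=6 → 6.
Orbitals: 1 + 3 + 6 = 10. With m_s fixed to +1/2 there is one state per orbital, so 10 states.

10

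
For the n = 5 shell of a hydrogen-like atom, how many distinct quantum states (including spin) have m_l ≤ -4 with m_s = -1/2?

1

Orbitals with m_l ≤ -4, by l: l=4 → 1.
Orbitals: 1. With m_s fixed to a single value there is one state per orbital, giving 1 state.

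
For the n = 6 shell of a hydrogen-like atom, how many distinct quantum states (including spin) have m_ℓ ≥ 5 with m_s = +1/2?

1

With n = 6 the allowed ℓ are 0, 1, …, 5.
The (ℓ, m_ℓ) pairs meeting m_ℓ ≥ 5 give: ℓ=5 → 1.
Orbitals: 1. With m_s fixed to a single value there is one state per orbital, giving 1 state.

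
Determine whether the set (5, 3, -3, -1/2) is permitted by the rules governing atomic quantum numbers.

Yes

n = 5 is a positive integer. ℓ = 3 satisfies 0 ≤ ℓ ≤ n−1 = 4. m_ℓ = -3 lies in the range −ℓ … +ℓ (here −3 … 3). m_s = -1/2 is one of ±1/2.
All four constraints are satisfied.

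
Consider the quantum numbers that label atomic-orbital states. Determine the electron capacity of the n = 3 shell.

18

A shell holds 2n² electrons: 2 × 3² = 2 × 9 = 18.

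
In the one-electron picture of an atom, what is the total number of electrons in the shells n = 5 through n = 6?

Shell n has n² orbitals: 5²=25 + 6²=36 = 61 orbitals.
Two spin states per orbital: 2 × 61 = 122 electrons.

122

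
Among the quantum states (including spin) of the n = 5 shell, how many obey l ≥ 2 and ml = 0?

The n = 5 shell has l = 0 through 4; check each.
Per l-value: l=2 → 1; l=3 → 1; l=4 → 1.
Orbitals: 1 + 1 + 1 = 3. Each orbital carries two spin states, so 3 × 2 = 6 states.

6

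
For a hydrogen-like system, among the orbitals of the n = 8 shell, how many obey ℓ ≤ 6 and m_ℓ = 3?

4

The n = 8 shell has ℓ = 0 through 7; check each.
The (ℓ, m_ℓ) pairs meeting ℓ ≤ 6 and m_ℓ = 3 give: ℓ=3 → 1; ℓ=4 → 1; ℓ=5 → 1; ℓ=6 → 1.
Total orbitals: 1 + 1 + 1 + 1 = 4.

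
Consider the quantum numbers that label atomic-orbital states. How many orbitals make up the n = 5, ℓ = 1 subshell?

A subshell has 2ℓ+1 orbitals; with ℓ = 1, that's 3.

3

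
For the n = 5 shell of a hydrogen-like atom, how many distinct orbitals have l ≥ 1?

Contributions: l=1 → 3; l=2 → 5; l=3 → 7; l=4 → 9.
Total orbitals: 3 + 5 + 7 + 9 = 24.

24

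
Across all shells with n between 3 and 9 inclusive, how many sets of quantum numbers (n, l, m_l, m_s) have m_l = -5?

20

For each n in the range, tally the orbitals obeying m_l = -5:
n=6 → 1; n=7 → 2; n=8 → 3; n=9 → 4.
Orbitals: 1 + 2 + 3 + 4 = 10. Including both spin states (m_s = ±1/2) gives 2 × 10 = 20 states.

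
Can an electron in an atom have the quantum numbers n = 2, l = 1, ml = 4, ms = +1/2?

The magnetic quantum number must satisfy −l ≤ ml ≤ l. With l = 1, ml can only be -1, 0, 1, so ml = 4 is forbidden.

Not allowed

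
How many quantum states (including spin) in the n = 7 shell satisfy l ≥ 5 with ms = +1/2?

For n = 7, l ranges over 0 … 6.
The (l, ml) pairs meeting l ≥ 5 give: l=5 → 11; l=6 → 13.
Orbitals: 11 + 13 = 24. With ms fixed to a single value there is one state per orbital, giving 24 states.

24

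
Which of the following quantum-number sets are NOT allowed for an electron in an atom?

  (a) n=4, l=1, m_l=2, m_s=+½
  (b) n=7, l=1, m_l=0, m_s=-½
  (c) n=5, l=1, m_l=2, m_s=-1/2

(a) has |m_l| = 2 > l = 1, violating −l ≤ m_l ≤ l.
(c) has |m_l| = 2 > l = 1, violating −l ≤ m_l ≤ l.
The remaining set (b) satisfies all four rules.

(a) and (c)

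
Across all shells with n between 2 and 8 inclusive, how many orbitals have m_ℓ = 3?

Per-shell orbital counts meeting the constraint:
n=4 → 1; n=5 → 2; n=6 → 3; n=7 → 4; n=8 → 5.
Total orbitals: 1 + 2 + 3 + 4 + 5 = 15.

15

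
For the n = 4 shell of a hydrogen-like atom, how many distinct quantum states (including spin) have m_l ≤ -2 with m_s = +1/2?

3

Orbitals with m_l ≤ -2, by l: l=2 → 1; l=3 → 2.
Orbitals: 1 + 2 = 3. With m_s fixed to a single value there is one state per orbital, giving 3 states.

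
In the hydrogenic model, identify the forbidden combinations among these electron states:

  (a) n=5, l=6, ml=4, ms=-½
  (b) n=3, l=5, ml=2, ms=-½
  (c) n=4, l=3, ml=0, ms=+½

(a) and (b)

(a) has l = 6 ≥ n = 5, violating 0 ≤ l ≤ n−1.
(b) has l = 5 ≥ n = 3, violating 0 ≤ l ≤ n−1.
The remaining set (c) satisfies all four rules.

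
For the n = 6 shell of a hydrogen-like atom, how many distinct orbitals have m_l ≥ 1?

15

The n = 6 shell has l = 0 through 5; check each.
Per l-value: l=1 → 1; l=2 → 2; l=3 → 3; l=4 → 4; l=5 → 5.
Total orbitals: 1 + 2 + 3 + 4 + 5 = 15.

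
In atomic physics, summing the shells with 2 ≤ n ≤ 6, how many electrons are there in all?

180

Shell n has n² orbitals: 2²=4 + 3²=9 + 4²=16 + 5²=25 + 6²=36 = 90 orbitals.
Two spin states per orbital: 2 × 90 = 180 electrons.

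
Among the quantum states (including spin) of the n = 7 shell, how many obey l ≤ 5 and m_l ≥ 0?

For n = 7, l ranges over 0 … 6.
The (l, m_l) pairs meeting l ≤ 5 and m_l ≥ 0 give: l=0 → 1; l=1 → 2; l=2 → 3; l=3 → 4; l=4 → 5; l=5 → 6.
Orbitals: 1 + 2 + 3 + 4 + 5 + 6 = 21. Each orbital carries two spin states, so 21 × 2 = 42 states.

42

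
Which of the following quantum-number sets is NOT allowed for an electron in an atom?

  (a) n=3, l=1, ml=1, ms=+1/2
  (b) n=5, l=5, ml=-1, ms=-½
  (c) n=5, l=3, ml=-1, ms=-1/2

(b)

(b) has l = 5 ≥ n = 5, violating 0 ≤ l ≤ n−1.
The remaining sets (a), (c) satisfy all four rules.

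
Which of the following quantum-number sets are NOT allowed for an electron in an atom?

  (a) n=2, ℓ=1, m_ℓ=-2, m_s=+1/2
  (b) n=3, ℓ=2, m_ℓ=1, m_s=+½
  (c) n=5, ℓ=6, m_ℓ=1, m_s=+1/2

(a) and (c)

(a) has |m_ℓ| = 2 > ℓ = 1, violating −ℓ ≤ m_ℓ ≤ ℓ.
(c) has ℓ = 6 ≥ n = 5, violating 0 ≤ ℓ ≤ n−1.
The remaining set (b) satisfies all four rules.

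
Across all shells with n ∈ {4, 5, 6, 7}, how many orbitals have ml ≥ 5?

4

For each n in the range, tally the orbitals obeying ml ≥ 5:
n=6 → 1; n=7 → 3.
Total orbitals: 1 + 3 = 4.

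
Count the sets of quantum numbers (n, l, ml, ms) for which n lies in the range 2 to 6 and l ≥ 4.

Per-shell orbital counts meeting the constraint:
n=5 → 9; n=6 → 20.
Orbitals: 9 + 20 = 29. Including both spin states (ms = ±1/2) gives 2 × 29 = 58 states.

58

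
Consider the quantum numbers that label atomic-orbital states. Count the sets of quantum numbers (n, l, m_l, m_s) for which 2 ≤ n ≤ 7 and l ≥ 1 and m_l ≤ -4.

Treat each shell separately and count matching orbitals:
n=5 → 1; n=6 → 3; n=7 → 6.
Orbitals: 1 + 3 + 6 = 10. Including both spin states (m_s = ±1/2) gives 2 × 10 = 20 states.

20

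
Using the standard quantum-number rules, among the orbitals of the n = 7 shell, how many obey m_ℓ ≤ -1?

21

The n = 7 shell has ℓ = 0 through 6; check each.
Contributions: ℓ=1 → 1; ℓ=2 → 2; ℓ=3 → 3; ℓ=4 → 4; ℓ=5 → 5; ℓ=6 → 6.
Total orbitals: 1 + 2 + 3 + 4 + 5 + 6 = 21.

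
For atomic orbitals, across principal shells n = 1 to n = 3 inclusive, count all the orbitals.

14

Shell n has n² orbitals: 1²=1 + 2²=4 + 3²=9 = 14 orbitals.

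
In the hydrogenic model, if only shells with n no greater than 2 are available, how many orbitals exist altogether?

5

Total orbitals = 1² + 2² = 5.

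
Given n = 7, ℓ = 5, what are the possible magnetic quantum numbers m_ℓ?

-5, -4, -3, -2, -1, 0, 1, 2, 3, 4, 5

m_ℓ takes every integer from −ℓ to +ℓ. With ℓ = 5 that gives the 11 values -5, -4, -3, -2, -1, 0, 1, 2, 3, 4, 5.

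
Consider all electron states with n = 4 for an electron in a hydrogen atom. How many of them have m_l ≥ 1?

Per l-value: l=1 → 1; l=2 → 2; l=3 → 3.
Orbitals: 1 + 2 + 3 = 6. Each orbital carries two spin states, so 6 × 2 = 12 states.

12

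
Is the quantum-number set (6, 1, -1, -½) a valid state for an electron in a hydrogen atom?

Yes

n = 6 is a positive integer. l = 1 satisfies 0 ≤ l ≤ n−1 = 5. ml = -1 lies in the range −l … +l (here −1 … 1). ms = -1/2 is one of ±1/2.
All four constraints are satisfied.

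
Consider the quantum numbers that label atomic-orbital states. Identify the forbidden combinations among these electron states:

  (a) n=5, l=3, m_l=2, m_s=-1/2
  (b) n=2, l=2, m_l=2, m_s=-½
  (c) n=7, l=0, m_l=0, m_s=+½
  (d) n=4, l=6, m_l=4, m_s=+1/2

(b) and (d)

(b) has l = 2 ≥ n = 2, violating 0 ≤ l ≤ n−1.
(d) has l = 6 ≥ n = 4, violating 0 ≤ l ≤ n−1.
The remaining sets (a), (c) satisfy all four rules.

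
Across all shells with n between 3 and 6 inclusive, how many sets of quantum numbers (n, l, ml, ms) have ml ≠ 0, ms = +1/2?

68

For each n in the range, tally the orbitals obeying ml ≠ 0:
n=3 → 6; n=4 → 12; n=5 → 20; n=6 → 30.
Orbitals: 6 + 12 + 20 + 30 = 68. With ms fixed to +1/2 there is one state per orbital, so 68 states.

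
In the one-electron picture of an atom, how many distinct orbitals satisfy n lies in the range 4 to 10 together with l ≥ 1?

Count contributing orbitals for each principal shell:
n=4 → 15; n=5 → 24; n=6 → 35; n=7 → 48; n=8 → 63; n=9 → 80; n=10 → 99.
Total orbitals: 15 + 24 + 35 + 48 + 63 + 80 + 99 = 364.

364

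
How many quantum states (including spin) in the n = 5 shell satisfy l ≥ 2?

42

The n = 5 shell has l = 0 through 4; check each.
The (l, ml) pairs meeting l ≥ 2 give: l=2 → 5; l=3 → 7; l=4 → 9.
Orbitals: 5 + 7 + 9 = 21. Each orbital carries two spin states, so 21 × 2 = 42 states.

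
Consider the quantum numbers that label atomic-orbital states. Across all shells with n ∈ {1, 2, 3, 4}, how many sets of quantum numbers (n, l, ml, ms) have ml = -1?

12

Go shell by shell, enumerating (l, ml) with ml = -1:
n=2 → 1; n=3 → 2; n=4 → 3.
Orbitals: 1 + 2 + 3 = 6. Including both spin states (ms = ±1/2) gives 2 × 6 = 12 states.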